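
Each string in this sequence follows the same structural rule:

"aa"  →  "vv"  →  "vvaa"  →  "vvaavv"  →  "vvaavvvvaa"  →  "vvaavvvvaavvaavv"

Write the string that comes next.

vvaavvvvaavvaavvvvaavvvvaa

Each term (from the third on) is the previous term followed by the one before it: term 3 = vv·aa = vvaa.
So term 7 is vvaavvvvaavvaavv·vvaavvvvaa.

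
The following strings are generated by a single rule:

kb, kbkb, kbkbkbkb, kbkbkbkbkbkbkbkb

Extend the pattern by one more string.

Each string is two copies of the previous one concatenated.
Doubling kbkbkbkbkbkbkbkb:

kbkbkbkbkbkbkbkbkbkbkbkbkbkbkbkb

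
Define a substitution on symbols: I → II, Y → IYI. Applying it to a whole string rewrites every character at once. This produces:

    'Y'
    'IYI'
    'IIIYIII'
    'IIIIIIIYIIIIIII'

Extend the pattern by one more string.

Rewriting the 15 symbols of IIIIIIIYIIIIIII one by one yields II II II II II II II IYI II II II II II II II; concatenated:

IIIIIIIIIIIIIIIYIIIIIIIIIIIIIII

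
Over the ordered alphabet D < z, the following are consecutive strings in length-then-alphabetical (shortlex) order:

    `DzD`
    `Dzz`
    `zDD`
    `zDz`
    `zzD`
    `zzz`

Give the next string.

DDDD

After zzz the length-3 strings are exhausted; the first length-4 string is 4 copies of D.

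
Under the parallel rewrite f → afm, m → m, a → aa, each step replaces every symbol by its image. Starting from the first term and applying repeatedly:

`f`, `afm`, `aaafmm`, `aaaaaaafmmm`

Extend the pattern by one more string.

Expanding aaaaaaafmmm: a→aa, a→aa, a→aa, a→aa, a→aa, a→aa, a→aa, f→afm, m→m, m→m, m→m. Concatenated: aa aa aa aa aa aa aa afm m m m.

aaaaaaaaaaaaaaafmmmm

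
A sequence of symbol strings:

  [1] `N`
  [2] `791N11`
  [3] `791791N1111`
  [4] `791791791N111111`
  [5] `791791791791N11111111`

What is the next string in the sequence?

s(k+1) = 791·s(k)·11, so each term gains 791 as a prefix and 11 as a suffix.
Applying this once more to 791791791791N11111111:

791791791791791N1111111111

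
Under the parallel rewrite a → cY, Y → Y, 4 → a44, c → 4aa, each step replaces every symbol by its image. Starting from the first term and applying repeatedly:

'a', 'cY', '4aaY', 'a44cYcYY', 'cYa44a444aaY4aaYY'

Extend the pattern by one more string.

φ(cYa44a444aaY4aaYY) expands symbol-by-symbol to 4aa Y cY a44 a44 cY a44 a44 a44 cY cY Y a44 cY cY Y Y; joining the 17 pieces gives the next term.

4aaYcYa44a44cYa44a44a44cYcYYa44cYcYYY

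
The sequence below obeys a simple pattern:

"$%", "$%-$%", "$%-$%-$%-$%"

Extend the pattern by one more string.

Every step duplicates the string with '-' between the halves.
So the next term is two copies of $%-$%-$%-$% with '-' between the halves.

$%-$%-$%-$%-$%-$%-$%-$%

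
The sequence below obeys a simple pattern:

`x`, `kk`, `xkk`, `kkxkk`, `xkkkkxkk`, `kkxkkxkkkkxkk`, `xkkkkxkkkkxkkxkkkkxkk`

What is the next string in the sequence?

kkxkkxkkkkxkkxkkkkxkkkkxkkxkkkkxkk

This is a Fibonacci-style word recurrence s(k) = s(k−2)·s(k−1): e.g. x·kk = xkk.
The next term joins kkxkkxkkkkxkk and xkkkkxkkkkxkkxkkkkxkk.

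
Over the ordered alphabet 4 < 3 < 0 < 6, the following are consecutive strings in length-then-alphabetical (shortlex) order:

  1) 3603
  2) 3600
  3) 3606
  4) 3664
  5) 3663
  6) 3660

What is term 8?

0444

Stepping forward 2 times from 3660: 3660 → 3666, then the target.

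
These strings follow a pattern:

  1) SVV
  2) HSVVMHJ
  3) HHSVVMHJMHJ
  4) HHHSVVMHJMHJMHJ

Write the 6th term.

HHHHHSVVMHJMHJMHJMHJMHJ

s(k+1) = H·s(k)·MHJ, so each term gains H as a prefix and MHJ as a suffix.
From HHHSVVMHJMHJMHJ, 2 further steps: HHHSVVMHJMHJMHJ → HHHHSVVMHJMHJMHJMHJ → (answer).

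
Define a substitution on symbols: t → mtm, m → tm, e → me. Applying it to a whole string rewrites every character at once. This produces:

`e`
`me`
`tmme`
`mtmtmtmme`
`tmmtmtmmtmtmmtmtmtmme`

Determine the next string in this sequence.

mtmtmtmmtmtmmtmtmtmmtmtmmtmtmtmmtmtmmtmtmmtmtmtmme

φ(tmmtmtmmtmtmmtmtmtmme) expands symbol-by-symbol to mtm tm tm mtm tm mtm tm tm mtm tm mtm tm tm mtm tm mtm tm mtm tm tm me; joining the 21 pieces gives the next term.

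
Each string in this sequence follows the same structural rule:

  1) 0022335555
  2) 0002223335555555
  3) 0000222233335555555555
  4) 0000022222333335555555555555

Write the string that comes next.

0000002222223333335555555555555555

The n-th term is n+1 0's then n+1 2's then n+1 3's then 3n+1 5's (n = 1, 2, …).
For the next term, n = 5, so the run lengths are 6, 6, 6, 16.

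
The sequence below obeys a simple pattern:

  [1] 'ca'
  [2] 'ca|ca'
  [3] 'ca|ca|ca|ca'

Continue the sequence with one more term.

Every step duplicates the string with '|' between the halves.
One more doubling of ca|ca|ca|ca gives the answer.

ca|ca|ca|ca|ca|ca|ca|ca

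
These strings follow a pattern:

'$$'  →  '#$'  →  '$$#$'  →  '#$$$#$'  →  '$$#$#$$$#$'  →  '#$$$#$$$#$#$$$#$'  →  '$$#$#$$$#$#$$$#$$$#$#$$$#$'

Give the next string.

This is a Fibonacci-style word recurrence s(k) = s(k−2)·s(k−1): e.g. $$·#$ = $$#$.
So term 8 is #$$$#$$$#$#$$$#$·$$#$#$$$#$#$$$#$$$#$#$$$#$.

#$$$#$$$#$#$$$#$$$#$#$$$#$#$$$#$$$#$#$$$#$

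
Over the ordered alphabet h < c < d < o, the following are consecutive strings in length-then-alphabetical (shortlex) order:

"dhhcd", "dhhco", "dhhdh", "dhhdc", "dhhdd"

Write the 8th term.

Advancing 3 positions from dhhdd through dhhdd → dhhdo → dhhoh reaches term 8.

dhhoc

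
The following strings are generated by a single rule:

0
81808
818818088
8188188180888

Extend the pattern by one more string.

s(k+1) = 818·s(k)·8, so each term gains 818 as a prefix and 8 as a suffix.
So the next term is 818·8188188180888·8.

81881881881808888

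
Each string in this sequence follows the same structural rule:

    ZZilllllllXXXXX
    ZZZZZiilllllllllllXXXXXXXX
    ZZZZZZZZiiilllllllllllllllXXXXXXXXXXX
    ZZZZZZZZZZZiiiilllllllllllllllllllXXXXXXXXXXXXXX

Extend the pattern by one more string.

Each string has the form Z^{3n-1} i^{n} l^{4n+3} X^{3n+2} (n = 1, 2, …).
For the next term, n = 5, so the run lengths are 14, 5, 23, 17.

ZZZZZZZZZZZZZZiiiiilllllllllllllllllllllllXXXXXXXXXXXXXXXXX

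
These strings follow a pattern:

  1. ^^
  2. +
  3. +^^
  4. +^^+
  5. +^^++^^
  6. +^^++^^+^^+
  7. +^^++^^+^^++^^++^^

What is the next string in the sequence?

This is a Fibonacci-style word recurrence s(k) = s(k−1)·s(k−2): e.g. +·^^ = +^^.
Continuing: +^^++^^+^^++^^++^^ · +^^++^^+^^+ gives term 8.

+^^++^^+^^++^^++^^+^^++^^+^^+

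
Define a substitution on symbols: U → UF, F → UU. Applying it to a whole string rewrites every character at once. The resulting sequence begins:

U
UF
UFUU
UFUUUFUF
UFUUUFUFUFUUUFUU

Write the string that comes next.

UFUUUFUFUFUUUFUUUFUUUFUFUFUUUFUF

Replace each of the 16 characters of UFUUUFUFUFUUUFUU in place — UF UU UF UF UF UU UF UU UF UU UF UF UF UU UF UF — and concatenate.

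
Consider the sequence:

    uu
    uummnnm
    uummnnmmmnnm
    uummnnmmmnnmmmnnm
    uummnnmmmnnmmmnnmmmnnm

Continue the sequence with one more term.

Each term is the previous one with mmnnm appended.
Applying this once more to uummnnmmmnnmmmnnmmmnnm:

uummnnmmmnnmmmnnmmmnnmmmnnm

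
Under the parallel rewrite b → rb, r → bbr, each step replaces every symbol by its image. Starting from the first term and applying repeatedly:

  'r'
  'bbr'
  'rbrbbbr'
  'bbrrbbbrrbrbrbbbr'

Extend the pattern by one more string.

rbrbbbrbbrrbrbrbbbrbbrrbbbrrbbbrrbrbrbbbr

Applying the rule to each of the 17 symbols of bbrrbbbrrbrbrbbbr gives the pieces rb rb bbr bbr rb rb rb bbr bbr rb bbr rb bbr rb rb rb bbr, which concatenate to the answer.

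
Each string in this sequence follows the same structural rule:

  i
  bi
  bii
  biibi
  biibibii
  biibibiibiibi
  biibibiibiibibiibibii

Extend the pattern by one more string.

Each term (from the third on) is the previous term followed by the one before it: term 3 = bi·i = bii.
Continuing: biibibiibiibibiibibii · biibibiibiibi gives term 8.

biibibiibiibibiibibiibiibibiibiibi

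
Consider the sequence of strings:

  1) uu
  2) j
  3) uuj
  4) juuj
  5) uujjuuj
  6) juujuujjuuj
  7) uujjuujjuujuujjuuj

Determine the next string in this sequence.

juujuujjuujuujjuujjuujuujjuuj

Each term (from the third on) is the two preceding terms concatenated in order: term 3 = uu·j = uuj.
So term 8 is juujuujjuuj·uujjuujjuujuujjuuj.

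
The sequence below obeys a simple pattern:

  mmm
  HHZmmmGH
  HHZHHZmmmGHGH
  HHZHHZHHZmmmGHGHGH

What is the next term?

s(k+1) = HHZ·s(k)·GH, so each term gains HHZ as a prefix and GH as a suffix.
Applying this once more to HHZHHZHHZmmmGHGHGH:

HHZHHZHHZHHZmmmGHGHGHGH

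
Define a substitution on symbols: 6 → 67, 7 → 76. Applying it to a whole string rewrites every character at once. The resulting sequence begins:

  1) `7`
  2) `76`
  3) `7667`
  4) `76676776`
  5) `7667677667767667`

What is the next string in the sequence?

Rewriting the 16 symbols of 7667677667767667 one by one yields 76 67 67 76 67 76 76 67 67 76 76 67 76 67 67 76; concatenated:

76676776677676676776766776676776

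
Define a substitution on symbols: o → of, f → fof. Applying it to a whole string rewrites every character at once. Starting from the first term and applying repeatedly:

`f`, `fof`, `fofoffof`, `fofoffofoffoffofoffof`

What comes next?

Rewriting the 21 symbols of fofoffofoffoffofoffof one by one yields fof of fof of fof fof of fof of fof fof of fof fof of fof of fof fof of fof; concatenated:

fofoffofoffoffofoffofoffoffofoffoffofoffofoffoffofoffof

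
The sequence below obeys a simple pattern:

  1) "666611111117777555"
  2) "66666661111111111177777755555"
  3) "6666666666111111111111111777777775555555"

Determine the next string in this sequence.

666666666666611111111111111111117777777777555555555

The n-th term is 3n+1 6's then 4n+3 1's then 2n+2 7's then 2n+1 5's (n = 1, 2, …).
Setting n = 4 gives 13, 19, 10, 9 characters in each block.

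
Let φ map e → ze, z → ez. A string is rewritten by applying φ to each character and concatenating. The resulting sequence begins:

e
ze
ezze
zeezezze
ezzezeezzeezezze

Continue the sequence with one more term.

zeezezzeezzezeezezzezeezzeezezze

Replace each of the 16 characters of ezzezeezzeezezze in place — ze ez ez ze ez ze ze ez ez ze ze ez ze ez ez ze — and concatenate.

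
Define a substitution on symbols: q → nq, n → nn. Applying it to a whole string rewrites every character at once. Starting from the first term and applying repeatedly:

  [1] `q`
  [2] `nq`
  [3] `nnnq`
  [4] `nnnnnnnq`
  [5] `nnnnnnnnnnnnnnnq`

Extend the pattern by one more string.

Replace each of the 16 characters of nnnnnnnnnnnnnnnq in place — nn nn nn nn nn nn nn nn nn nn nn nn nn nn nn nq — and concatenate.

nnnnnnnnnnnnnnnnnnnnnnnnnnnnnnnq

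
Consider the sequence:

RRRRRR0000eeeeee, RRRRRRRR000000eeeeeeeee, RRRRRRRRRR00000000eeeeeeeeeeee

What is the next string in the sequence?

RRRRRRRRRRRR0000000000eeeeeeeeeeeeeee

Term n consists of 2n+2 R's, followed by 2n 0's, followed by 3n e's, where the shown terms are n = 2, 3, 4.
For the next term, n = 5, so the run lengths are 12, 10, 15.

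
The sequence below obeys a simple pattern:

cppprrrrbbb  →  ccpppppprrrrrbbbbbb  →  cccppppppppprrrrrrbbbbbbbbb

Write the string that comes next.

ccccpppppppppppprrrrrrrbbbbbbbbbbbb

Reading off run lengths: c runs 1, 2, 3; p runs 3, 6, 9; r runs 4, 5, 6; b runs 3, 6, 9 — each is linear in n (n = 1, 2, …).
For the next term, n = 4, so the run lengths are 4, 12, 7, 12.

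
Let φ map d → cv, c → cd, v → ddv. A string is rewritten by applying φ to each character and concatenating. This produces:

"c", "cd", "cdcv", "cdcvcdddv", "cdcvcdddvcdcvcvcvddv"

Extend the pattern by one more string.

cdcvcdddvcdcvcvcvddvcdcvcdddvcdddvcdddvcvcvddv

Applying the rule to each of the 20 symbols of cdcvcdddvcdcvcvcvddv gives the pieces cd cv cd ddv cd cv cv cv ddv cd cv cd ddv cd ddv cd ddv cv cv ddv, which concatenate to the answer.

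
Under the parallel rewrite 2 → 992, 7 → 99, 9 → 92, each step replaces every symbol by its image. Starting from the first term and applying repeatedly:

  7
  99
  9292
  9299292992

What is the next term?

Expanding 9299292992: 9→92, 2→992, 9→92, 9→92, 2→992, 9→92, 2→992, 9→92, 9→92, 2→992. Concatenated: 92 992 92 92 992 92 992 92 92 992.

929929292992929929292992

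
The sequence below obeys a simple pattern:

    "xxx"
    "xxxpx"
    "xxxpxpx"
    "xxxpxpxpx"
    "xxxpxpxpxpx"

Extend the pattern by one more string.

xxxpxpxpxpxpx

The strings grow by a fixed suffix px each time.
One more step from xxxpxpxpxpx gives the answer.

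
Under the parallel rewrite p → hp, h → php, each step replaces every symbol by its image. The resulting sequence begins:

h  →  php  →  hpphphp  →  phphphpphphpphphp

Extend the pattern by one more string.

hpphphpphphpphphphpphphpphphphpphphpphphp

φ(phphphpphphpphphp) expands symbol-by-symbol to hp php hp php hp php hp hp php hp php hp hp php hp php hp; joining the 17 pieces gives the next term.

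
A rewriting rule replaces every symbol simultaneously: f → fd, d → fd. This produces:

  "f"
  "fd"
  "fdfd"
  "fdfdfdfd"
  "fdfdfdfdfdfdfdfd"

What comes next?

φ(fdfdfdfdfdfdfdfd) expands symbol-by-symbol to fd fd fd fd fd fd fd fd fd fd fd fd fd fd fd fd; joining the 16 pieces gives the next term.

fdfdfdfdfdfdfdfdfdfdfdfdfdfdfdfd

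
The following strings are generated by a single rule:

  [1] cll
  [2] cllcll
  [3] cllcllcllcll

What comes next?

Every step duplicates the string.
One more doubling of cllcllcllcll gives the answer.

cllcllcllcllcllcllcllcll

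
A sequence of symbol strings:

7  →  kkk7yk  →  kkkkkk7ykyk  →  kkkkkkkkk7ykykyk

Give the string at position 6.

kkkkkkkkkkkkkkk7ykykykykyk

Every step adds kkk to the front and yk to the end of the previous string.
From kkkkkkkkk7ykykyk, 2 further steps: kkkkkkkkk7ykykyk → kkkkkkkkkkkk7ykykykyk → (answer).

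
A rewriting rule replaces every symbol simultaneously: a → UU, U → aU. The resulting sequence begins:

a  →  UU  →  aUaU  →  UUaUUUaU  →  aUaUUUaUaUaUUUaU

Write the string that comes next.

UUaUUUaUaUaUUUaUUUaUUUaUaUaUUUaU

φ(aUaUUUaUaUaUUUaU) expands symbol-by-symbol to UU aU UU aU aU aU UU aU UU aU UU aU aU aU UU aU; joining the 16 pieces gives the next term.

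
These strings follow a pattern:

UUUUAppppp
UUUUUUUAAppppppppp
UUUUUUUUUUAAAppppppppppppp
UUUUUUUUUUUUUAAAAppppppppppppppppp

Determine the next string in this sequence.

UUUUUUUUUUUUUUUUAAAAAppppppppppppppppppppp

Reading off run lengths: U runs 4, 7, 10, 13; A runs 1, 2, 3, 4; p runs 5, 9, 13, 17 — each is linear in n (n = 1, 2, …).
At n = 5 the blocks have lengths 16, 5, 21.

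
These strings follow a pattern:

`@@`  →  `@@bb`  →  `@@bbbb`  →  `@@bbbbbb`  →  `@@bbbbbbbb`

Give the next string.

Every step adds bb to the end: s(k+1) = s(k)·bb.
Applying this once more to @@bbbbbbbb:

@@bbbbbbbbbb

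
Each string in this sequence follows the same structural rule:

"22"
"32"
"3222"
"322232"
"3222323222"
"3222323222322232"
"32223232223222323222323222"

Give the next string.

322232322232223232223232223222323222322232

Each term (from the third on) is the previous term followed by the one before it: term 3 = 32·22 = 3222.
So term 8 is 32223232223222323222323222·3222323222322232.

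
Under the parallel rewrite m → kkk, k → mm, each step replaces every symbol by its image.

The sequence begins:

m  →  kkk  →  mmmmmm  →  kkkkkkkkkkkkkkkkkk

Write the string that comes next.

φ(kkkkkkkkkkkkkkkkkk) expands symbol-by-symbol to mm mm mm mm mm mm mm mm mm mm mm mm mm mm mm mm mm mm; joining the 18 pieces gives the next term.

mmmmmmmmmmmmmmmmmmmmmmmmmmmmmmmmmmmm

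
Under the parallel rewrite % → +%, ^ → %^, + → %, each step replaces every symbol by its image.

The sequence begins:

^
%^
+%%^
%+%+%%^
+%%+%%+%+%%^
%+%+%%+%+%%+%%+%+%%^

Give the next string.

Applying the rule to each of the 20 symbols of %+%+%%+%+%%+%%+%+%%^ gives the pieces +% % +% % +% +% % +% % +% +% % +% +% % +% % +% +% %^, which concatenate to the answer.

+%%+%%+%+%%+%%+%+%%+%+%%+%%+%+%%^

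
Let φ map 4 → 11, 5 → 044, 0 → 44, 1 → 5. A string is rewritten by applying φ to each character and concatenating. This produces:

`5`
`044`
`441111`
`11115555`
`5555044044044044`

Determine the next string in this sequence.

Applying the rule to each of the 16 symbols of 5555044044044044 gives the pieces 044 044 044 044 44 11 11 44 11 11 44 11 11 44 11 11, which concatenate to the answer.

044044044044441111441111441111441111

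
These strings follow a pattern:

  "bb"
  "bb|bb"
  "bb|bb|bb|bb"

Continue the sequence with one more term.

Every step duplicates the string with '|' between the halves.
Doubling bb|bb|bb|bb with '|' between the halves:

bb|bb|bb|bb|bb|bb|bb|bb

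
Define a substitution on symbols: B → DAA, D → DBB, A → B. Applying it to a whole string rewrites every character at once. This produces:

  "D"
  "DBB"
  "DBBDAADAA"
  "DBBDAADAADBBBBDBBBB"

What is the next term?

Replace each of the 19 characters of DBBDAADAADBBBBDBBBB in place — DBB DAA DAA DBB B B DBB B B DBB DAA DAA DAA DAA DBB DAA DAA DAA DAA — and concatenate.

DBBDAADAADBBBBDBBBBDBBDAADAADAADAADBBDAADAADAADAA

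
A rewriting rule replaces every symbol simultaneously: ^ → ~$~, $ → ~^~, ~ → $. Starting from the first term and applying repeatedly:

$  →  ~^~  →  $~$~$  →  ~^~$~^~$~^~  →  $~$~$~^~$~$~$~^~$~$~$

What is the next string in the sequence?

~^~$~^~$~^~$~$~$~^~$~^~$~^~$~$~$~^~$~^~$~^~

φ($~$~$~^~$~$~$~^~$~$~$) expands symbol-by-symbol to ~^~ $ ~^~ $ ~^~ $ ~$~ $ ~^~ $ ~^~ $ ~^~ $ ~$~ $ ~^~ $ ~^~ $ ~^~; joining the 21 pieces gives the next term.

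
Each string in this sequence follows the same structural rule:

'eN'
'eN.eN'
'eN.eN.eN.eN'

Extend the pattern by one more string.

s(k+1) = s(k)·.·s(k) — each term doubles the last with '.' between the halves.
So the next term is two copies of eN.eN.eN.eN with '.' between the halves.

eN.eN.eN.eN.eN.eN.eN.eN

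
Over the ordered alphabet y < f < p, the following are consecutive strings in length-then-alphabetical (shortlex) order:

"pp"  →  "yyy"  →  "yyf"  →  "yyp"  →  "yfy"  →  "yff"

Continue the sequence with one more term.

Treat yff as a base-3 numeral over the given alphabet and add one, carrying through any trailing p's.

yfp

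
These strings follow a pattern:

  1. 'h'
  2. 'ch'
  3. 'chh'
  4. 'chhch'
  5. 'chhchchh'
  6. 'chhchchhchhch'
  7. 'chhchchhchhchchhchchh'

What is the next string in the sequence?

This is a Fibonacci-style word recurrence s(k) = s(k−1)·s(k−2): e.g. ch·h = chh.
The next term joins chhchchhchhchchhchchh and chhchchhchhch.

chhchchhchhchchhchchhchhchchhchhch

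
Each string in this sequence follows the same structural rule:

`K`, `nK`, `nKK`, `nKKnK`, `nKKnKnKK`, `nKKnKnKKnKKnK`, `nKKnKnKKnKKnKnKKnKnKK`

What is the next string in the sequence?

From term 3 onward, concatenate the last term with the second-to-last: nK·K = nKK, nKK·nK = nKKnK, …
So term 8 is nKKnKnKKnKKnKnKKnKnKK·nKKnKnKKnKKnK.

nKKnKnKKnKKnKnKKnKnKKnKKnKnKKnKKnK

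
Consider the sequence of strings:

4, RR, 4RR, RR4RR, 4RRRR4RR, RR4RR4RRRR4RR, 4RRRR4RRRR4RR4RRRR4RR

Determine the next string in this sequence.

RR4RR4RRRR4RR4RRRR4RRRR4RR4RRRR4RR

This is a Fibonacci-style word recurrence s(k) = s(k−2)·s(k−1): e.g. 4·RR = 4RR.
Continuing: RR4RR4RRRR4RR · 4RRRR4RRRR4RR4RRRR4RR gives term 8.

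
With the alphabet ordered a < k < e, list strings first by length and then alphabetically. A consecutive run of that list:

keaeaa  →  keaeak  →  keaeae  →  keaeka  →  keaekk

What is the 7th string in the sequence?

keaeea

Advancing 2 positions from keaekk through keaekk → keaeke reaches term 7.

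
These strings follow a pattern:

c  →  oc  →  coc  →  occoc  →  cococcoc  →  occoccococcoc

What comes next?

This is a Fibonacci-style word recurrence s(k) = s(k−2)·s(k−1): e.g. c·oc = coc.
So term 7 is cococcoc·occoccococcoc.

cococcococcoccococcoc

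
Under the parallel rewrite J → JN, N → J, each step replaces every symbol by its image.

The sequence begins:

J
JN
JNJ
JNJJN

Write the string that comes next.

Rewriting each symbol of JNJJN: J→JN, N→J, J→JN, J→JN, N→J, which concatenates to JN J JN JN J.

JNJJNJNJ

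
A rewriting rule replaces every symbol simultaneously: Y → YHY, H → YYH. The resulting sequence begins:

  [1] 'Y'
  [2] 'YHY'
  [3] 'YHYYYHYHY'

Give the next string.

YHYYYHYHYYHYYHYYYHYHYYYHYHY

Apply φ to YHYYYHYHY symbol by symbol: Y→YHY, H→YYH, Y→YHY, Y→YHY, Y→YHY, H→YYH, Y→YHY, H→YYH, Y→YHY; joined: YHY YYH YHY YHY YHY YYH YHY YYH YHY.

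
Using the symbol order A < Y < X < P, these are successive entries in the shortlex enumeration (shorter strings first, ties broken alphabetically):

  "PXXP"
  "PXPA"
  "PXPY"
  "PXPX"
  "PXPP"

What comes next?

PPAA

Treat PXPP as a base-4 numeral over the given alphabet and add one, carrying through any trailing P's.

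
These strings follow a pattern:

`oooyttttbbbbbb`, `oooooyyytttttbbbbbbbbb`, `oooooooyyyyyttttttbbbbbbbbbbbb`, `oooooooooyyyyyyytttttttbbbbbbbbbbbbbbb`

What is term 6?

oooooooooooooyyyyyyyyyyytttttttttbbbbbbbbbbbbbbbbbbbbb

The n-th term is 2n+1 o's then 2n-1 y's then n+3 t's then 3n+3 b's (n = 1, 2, …).
Setting n = 6 gives 13, 11, 9, 21 characters in each block.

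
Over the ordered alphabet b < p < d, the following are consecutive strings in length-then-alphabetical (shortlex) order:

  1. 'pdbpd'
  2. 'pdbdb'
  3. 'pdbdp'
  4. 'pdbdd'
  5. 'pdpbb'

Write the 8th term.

Stepping forward 3 times from pdpbb: pdpbb → pdpbp → pdpbd, then the target.

pdppb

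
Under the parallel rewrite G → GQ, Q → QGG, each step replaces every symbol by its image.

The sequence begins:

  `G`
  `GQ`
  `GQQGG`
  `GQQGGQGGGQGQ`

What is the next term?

GQQGGQGGGQGQQGGGQGQGQQGGGQQGG

Expanding GQQGGQGGGQGQ: G→GQ, Q→QGG, Q→QGG, G→GQ, G→GQ, Q→QGG, G→GQ, G→GQ, G→GQ, Q→QGG, G→GQ, Q→QGG. Concatenated: GQ QGG QGG GQ GQ QGG GQ GQ GQ QGG GQ QGG.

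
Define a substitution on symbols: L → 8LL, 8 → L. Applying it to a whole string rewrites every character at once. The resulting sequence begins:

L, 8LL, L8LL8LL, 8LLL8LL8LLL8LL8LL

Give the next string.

Rewriting the 17 symbols of 8LLL8LL8LLL8LL8LL one by one yields L 8LL 8LL 8LL L 8LL 8LL L 8LL 8LL 8LL L 8LL 8LL L 8LL 8LL; concatenated:

L8LL8LL8LLL8LL8LLL8LL8LL8LLL8LL8LLL8LL8LL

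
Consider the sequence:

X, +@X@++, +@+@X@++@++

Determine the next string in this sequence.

Every step adds +@ to the front and @++ to the end of the previous string.
Applying this once more to +@+@X@++@++:

+@+@+@X@++@++@++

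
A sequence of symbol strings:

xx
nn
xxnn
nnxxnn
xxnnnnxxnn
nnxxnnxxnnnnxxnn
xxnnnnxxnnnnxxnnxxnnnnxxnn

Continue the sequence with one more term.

This is a Fibonacci-style word recurrence s(k) = s(k−2)·s(k−1): e.g. xx·nn = xxnn.
So term 8 is nnxxnnxxnnnnxxnn·xxnnnnxxnnnnxxnnxxnnnnxxnn.

nnxxnnxxnnnnxxnnxxnnnnxxnnnnxxnnxxnnnnxxnn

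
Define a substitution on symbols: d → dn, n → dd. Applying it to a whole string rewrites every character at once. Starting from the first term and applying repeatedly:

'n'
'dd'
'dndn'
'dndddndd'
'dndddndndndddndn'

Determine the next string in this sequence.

Applying the rule to each of the 16 symbols of dndddndndndddndn gives the pieces dn dd dn dn dn dd dn dd dn dd dn dn dn dd dn dd, which concatenate to the answer.

dndddndndndddndddndddndndndddndd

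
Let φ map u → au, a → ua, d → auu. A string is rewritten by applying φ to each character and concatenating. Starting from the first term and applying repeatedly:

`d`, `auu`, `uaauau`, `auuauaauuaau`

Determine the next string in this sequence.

uaauauuaauuauaauauuauaau

Apply φ to auuauaauuaau symbol by symbol: a→ua, u→au, u→au, a→ua, u→au, a→ua, a→ua, u→au, u→au, a→ua, a→ua, u→au; joined: ua au au ua au ua ua au au ua ua au.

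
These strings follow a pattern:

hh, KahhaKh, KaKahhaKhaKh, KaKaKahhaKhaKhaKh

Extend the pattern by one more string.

s(k+1) = Ka·s(k)·aKh, so each term gains Ka as a prefix and aKh as a suffix.
Applying this once more to KaKaKahhaKhaKhaKh:

KaKaKaKahhaKhaKhaKhaKh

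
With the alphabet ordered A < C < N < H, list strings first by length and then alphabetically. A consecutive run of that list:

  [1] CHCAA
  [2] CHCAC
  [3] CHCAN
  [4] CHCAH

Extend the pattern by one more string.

Treat CHCAH as a base-4 numeral over the given alphabet and add one, carrying through any trailing H's.

CHCCA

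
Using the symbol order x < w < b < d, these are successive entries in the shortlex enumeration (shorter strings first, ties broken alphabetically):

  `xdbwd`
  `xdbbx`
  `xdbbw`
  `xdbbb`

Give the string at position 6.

Stepping forward 2 times from xdbbb: xdbbb → xdbbd, then the target.

xdbdx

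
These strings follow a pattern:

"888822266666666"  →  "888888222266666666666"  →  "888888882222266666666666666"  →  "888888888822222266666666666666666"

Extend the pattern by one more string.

The n-th term is 2n 8's then n+1 2's then 3n+2 6's, where the shown terms are n = 2, 3, 4, 5.
Setting n = 6 gives 12, 7, 20 characters in each block.

888888888888222222266666666666666666666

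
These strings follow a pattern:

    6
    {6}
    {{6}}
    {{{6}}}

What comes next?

Each term wraps the previous one in { on the left and } on the right.
So the next term is {·{{{6}}}·}.

{{{{6}}}}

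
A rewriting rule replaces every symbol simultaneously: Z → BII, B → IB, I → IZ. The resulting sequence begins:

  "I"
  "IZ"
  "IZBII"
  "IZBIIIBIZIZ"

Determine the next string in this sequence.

IZBIIIBIZIZIZIBIZBIIIZBII

Expanding IZBIIIBIZIZ: I→IZ, Z→BII, B→IB, I→IZ, I→IZ, I→IZ, B→IB, I→IZ, Z→BII, I→IZ, Z→BII. Concatenated: IZ BII IB IZ IZ IZ IB IZ BII IZ BII.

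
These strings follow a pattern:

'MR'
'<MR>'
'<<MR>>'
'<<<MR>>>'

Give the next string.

Every step adds < to the front and > to the end of the previous string.
Applying this once more to <<<MR>>>:

<<<<MR>>>>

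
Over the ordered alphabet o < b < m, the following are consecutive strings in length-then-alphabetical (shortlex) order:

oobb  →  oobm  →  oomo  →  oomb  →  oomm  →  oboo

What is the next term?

The successor of oboo increments the rightmost position that isn't already m and resets every position after it to o.

obob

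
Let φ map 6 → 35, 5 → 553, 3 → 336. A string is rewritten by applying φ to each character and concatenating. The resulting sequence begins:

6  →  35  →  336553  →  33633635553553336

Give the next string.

336336353363363533655355355333655355333633633635

Replace each of the 17 characters of 33633635553553336 in place — 336 336 35 336 336 35 336 553 553 553 336 553 553 336 336 336 35 — and concatenate.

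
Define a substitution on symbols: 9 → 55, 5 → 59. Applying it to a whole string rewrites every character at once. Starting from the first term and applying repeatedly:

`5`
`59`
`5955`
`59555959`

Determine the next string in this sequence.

Rewriting each symbol of 59555959: 5→59, 9→55, 5→59, 5→59, 5→59, 9→55, 5→59, 9→55, which concatenates to 59 55 59 59 59 55 59 55.

5955595959555955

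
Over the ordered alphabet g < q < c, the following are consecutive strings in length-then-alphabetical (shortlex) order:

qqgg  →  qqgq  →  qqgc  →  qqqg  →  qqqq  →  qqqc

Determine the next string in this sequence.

qqcg

Treat qqqc as a base-3 numeral over the given alphabet and add one, carrying through any trailing c's.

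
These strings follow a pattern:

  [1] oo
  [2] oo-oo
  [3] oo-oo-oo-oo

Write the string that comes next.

oo-oo-oo-oo-oo-oo-oo-oo

Every step duplicates the string with '-' between the halves.
One more doubling of oo-oo-oo-oo gives the answer.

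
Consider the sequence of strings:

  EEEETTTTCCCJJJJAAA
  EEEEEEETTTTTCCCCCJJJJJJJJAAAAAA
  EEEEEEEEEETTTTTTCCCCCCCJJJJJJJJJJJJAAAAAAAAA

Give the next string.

Each string has the form E^{3n+1} T^{n+3} C^{2n+1} J^{4n} A^{3n} (n = 1, 2, …).
Setting n = 4 gives 13, 7, 9, 16, 12 characters in each block.

EEEEEEEEEEEEETTTTTTTCCCCCCCCCJJJJJJJJJJJJJJJJAAAAAAAAAAAA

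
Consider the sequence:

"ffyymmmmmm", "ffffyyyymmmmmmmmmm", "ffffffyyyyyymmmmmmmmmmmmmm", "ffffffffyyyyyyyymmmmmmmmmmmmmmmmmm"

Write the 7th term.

ffffffffffffffyyyyyyyyyyyyyymmmmmmmmmmmmmmmmmmmmmmmmmmmmmm

The n-th term is 2n f's then 2n y's then 4n+2 m's (n = 1, 2, …).
At n = 7 the blocks have lengths 14, 14, 30.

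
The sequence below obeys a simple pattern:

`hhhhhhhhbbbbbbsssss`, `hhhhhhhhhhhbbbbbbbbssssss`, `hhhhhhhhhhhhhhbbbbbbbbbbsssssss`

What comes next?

The n-th term is 3n-1 h's then 2n b's then n+2 s's, where the shown terms are n = 3, 4, 5.
For the next term, n = 6, so the run lengths are 17, 12, 8.

hhhhhhhhhhhhhhhhhbbbbbbbbbbbbssssssss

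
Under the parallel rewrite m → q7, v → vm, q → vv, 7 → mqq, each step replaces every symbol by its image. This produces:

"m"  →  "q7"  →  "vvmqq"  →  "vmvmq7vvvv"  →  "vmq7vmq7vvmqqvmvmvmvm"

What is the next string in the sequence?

vmq7vvmqqvmq7vvmqqvmvmq7vvvvvmq7vmq7vmq7vmq7

Replace each of the 21 characters of vmq7vmq7vvmqqvmvmvmvm in place — vm q7 vv mqq vm q7 vv mqq vm vm q7 vv vv vm q7 vm q7 vm q7 vm q7 — and concatenate.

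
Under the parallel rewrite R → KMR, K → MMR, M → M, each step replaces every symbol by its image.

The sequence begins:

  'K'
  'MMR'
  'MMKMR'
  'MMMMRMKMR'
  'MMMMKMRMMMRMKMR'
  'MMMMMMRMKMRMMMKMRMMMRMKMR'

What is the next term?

φ(MMMMMMRMKMRMMMKMRMMMRMKMR) expands symbol-by-symbol to M M M M M M KMR M MMR M KMR M M M MMR M KMR M M M KMR M MMR M KMR; joining the 25 pieces gives the next term.

MMMMMMKMRMMMRMKMRMMMMMRMKMRMMMKMRMMMRMKMR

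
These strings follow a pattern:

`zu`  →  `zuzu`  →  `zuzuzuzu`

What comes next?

Every step duplicates the string.
Doubling zuzuzuzu:

zuzuzuzuzuzuzuzu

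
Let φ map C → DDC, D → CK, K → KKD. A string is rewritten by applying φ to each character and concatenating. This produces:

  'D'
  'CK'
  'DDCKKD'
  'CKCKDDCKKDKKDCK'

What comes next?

DDCKKDDDCKKDCKCKDDCKKDKKDCKKKDKKDCKDDCKKD

Replace each of the 15 characters of CKCKDDCKKDKKDCK in place — DDC KKD DDC KKD CK CK DDC KKD KKD CK KKD KKD CK DDC KKD — and concatenate.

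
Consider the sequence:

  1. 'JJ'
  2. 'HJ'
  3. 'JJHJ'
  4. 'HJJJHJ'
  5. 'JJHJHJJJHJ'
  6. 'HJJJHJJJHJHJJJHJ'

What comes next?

JJHJHJJJHJHJJJHJJJHJHJJJHJ

This is a Fibonacci-style word recurrence s(k) = s(k−2)·s(k−1): e.g. JJ·HJ = JJHJ.
The next term joins JJHJHJJJHJ and HJJJHJJJHJHJJJHJ.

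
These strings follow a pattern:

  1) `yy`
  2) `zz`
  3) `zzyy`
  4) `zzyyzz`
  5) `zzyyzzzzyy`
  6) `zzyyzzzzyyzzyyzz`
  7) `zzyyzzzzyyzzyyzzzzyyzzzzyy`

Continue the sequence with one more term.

This is a Fibonacci-style word recurrence s(k) = s(k−1)·s(k−2): e.g. zz·yy = zzyy.
So term 8 is zzyyzzzzyyzzyyzzzzyyzzzzyy·zzyyzzzzyyzzyyzz.

zzyyzzzzyyzzyyzzzzyyzzzzyyzzyyzzzzyyzzyyzz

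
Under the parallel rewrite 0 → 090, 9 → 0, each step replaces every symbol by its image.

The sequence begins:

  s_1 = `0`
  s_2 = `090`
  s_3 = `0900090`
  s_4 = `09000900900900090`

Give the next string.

φ(09000900900900090) expands symbol-by-symbol to 090 0 090 090 090 0 090 090 0 090 090 0 090 090 090 0 090; joining the 17 pieces gives the next term.

09000900900900090090009009000900900900090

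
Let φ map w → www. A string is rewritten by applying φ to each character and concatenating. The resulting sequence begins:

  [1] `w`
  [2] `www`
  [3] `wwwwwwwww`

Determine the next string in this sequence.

wwwwwwwwwwwwwwwwwwwwwwwwwww

Expanding wwwwwwwww: w→www, w→www, w→www, w→www, w→www, w→www, w→www, w→www, w→www. Concatenated: www www www www www www www www www.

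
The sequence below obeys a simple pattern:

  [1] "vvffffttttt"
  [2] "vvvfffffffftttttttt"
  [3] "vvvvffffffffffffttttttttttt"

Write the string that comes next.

vvvvvfffffffffffffffftttttttttttttt

Reading off run lengths: v runs 2, 3, 4; f runs 4, 8, 12; t runs 5, 8, 11 — each is linear in n (n = 1, 2, …).
Setting n = 4 gives 5, 16, 14 characters in each block.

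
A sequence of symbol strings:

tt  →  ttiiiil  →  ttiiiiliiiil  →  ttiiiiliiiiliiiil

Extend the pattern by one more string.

The strings grow by a fixed suffix iiiil each time.
One more step from ttiiiiliiiiliiiil gives the answer.

ttiiiiliiiiliiiiliiiil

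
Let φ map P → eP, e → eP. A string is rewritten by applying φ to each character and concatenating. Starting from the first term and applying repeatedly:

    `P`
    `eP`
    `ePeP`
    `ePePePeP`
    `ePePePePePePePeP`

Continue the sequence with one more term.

Applying the rule to each of the 16 symbols of ePePePePePePePeP gives the pieces eP eP eP eP eP eP eP eP eP eP eP eP eP eP eP eP, which concatenate to the answer.

ePePePePePePePePePePePePePePePeP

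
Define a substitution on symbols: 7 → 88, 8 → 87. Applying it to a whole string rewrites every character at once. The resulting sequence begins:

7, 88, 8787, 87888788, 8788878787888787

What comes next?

Rewriting the 16 symbols of 8788878787888787 one by one yields 87 88 87 87 87 88 87 88 87 88 87 87 87 88 87 88; concatenated:

87888787878887888788878787888788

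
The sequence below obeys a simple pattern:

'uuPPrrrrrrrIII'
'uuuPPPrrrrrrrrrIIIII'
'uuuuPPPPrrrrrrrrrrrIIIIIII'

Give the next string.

Reading off run lengths: u runs 2, 3, 4; P runs 2, 3, 4; r runs 7, 9, 11; I runs 3, 5, 7 — each is linear in n, where the shown terms are n = 2, 3, 4.
Setting n = 5 gives 5, 5, 13, 9 characters in each block.

uuuuuPPPPPrrrrrrrrrrrrrIIIIIIIII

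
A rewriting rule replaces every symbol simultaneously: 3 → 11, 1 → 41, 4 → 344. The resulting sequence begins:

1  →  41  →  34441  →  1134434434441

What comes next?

414111344344113443441134434434441

φ(1134434434441) expands symbol-by-symbol to 41 41 11 344 344 11 344 344 11 344 344 344 41; joining the 13 pieces gives the next term.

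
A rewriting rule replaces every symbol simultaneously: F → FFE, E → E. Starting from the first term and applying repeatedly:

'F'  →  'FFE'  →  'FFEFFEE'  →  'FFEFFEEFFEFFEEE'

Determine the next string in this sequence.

Rewriting the 15 symbols of FFEFFEEFFEFFEEE one by one yields FFE FFE E FFE FFE E E FFE FFE E FFE FFE E E E; concatenated:

FFEFFEEFFEFFEEEFFEFFEEFFEFFEEEE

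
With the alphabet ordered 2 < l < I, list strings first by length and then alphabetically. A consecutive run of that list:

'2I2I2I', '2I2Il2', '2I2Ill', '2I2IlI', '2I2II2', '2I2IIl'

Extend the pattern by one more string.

The successor of 2I2IIl increments the rightmost position that isn't already I and resets every position after it to 2.

2I2III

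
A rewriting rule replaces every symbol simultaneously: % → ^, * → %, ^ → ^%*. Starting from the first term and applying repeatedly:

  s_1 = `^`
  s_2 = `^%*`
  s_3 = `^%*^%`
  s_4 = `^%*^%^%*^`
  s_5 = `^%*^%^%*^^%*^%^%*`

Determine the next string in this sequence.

Rewriting the 17 symbols of ^%*^%^%*^^%*^%^%* one by one yields ^%* ^ % ^%* ^ ^%* ^ % ^%* ^%* ^ % ^%* ^ ^%* ^ %; concatenated:

^%*^%^%*^^%*^%^%*^%*^%^%*^^%*^%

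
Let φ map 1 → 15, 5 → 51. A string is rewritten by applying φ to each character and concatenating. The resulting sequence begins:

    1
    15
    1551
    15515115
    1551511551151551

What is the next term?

Rewriting the 16 symbols of 1551511551151551 one by one yields 15 51 51 15 51 15 15 51 51 15 15 51 15 51 51 15; concatenated:

15515115511515515115155115515115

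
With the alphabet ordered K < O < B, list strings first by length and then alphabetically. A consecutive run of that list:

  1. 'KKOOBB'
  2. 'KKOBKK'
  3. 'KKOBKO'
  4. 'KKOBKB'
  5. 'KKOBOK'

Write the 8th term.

Advancing 3 positions from KKOBOK through KKOBOK → KKOBOO → KKOBOB reaches term 8.

KKOBBK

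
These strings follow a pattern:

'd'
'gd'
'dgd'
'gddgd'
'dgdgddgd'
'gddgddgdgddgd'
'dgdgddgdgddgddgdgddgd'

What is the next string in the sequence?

gddgddgdgddgddgdgddgdgddgddgdgddgd

Each term (from the third on) is the two preceding terms concatenated in order: term 3 = d·gd = dgd.
So term 8 is gddgddgdgddgd·dgdgddgdgddgddgdgddgd.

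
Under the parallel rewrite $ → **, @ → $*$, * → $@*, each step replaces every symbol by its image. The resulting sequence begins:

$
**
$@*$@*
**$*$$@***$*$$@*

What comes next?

φ(**$*$$@***$*$$@*) expands symbol-by-symbol to $@* $@* ** $@* ** ** $*$ $@* $@* $@* ** $@* ** ** $*$ $@*; joining the 16 pieces gives the next term.

$@*$@***$@*****$*$$@*$@*$@***$@*****$*$$@*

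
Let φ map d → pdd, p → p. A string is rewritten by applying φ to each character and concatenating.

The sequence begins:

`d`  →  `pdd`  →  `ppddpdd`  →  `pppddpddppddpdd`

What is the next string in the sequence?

Rewriting the 15 symbols of pppddpddppddpdd one by one yields p p p pdd pdd p pdd pdd p p pdd pdd p pdd pdd; concatenated:

ppppddpddppddpddpppddpddppddpdd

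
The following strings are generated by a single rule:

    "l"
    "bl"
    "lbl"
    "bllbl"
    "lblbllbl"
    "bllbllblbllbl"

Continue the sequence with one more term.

From term 3 onward, concatenate the second-to-last term with the last: l·bl = lbl, bl·lbl = bllbl, …
So term 7 is lblbllbl·bllbllblbllbl.

lblbllblbllbllblbllbl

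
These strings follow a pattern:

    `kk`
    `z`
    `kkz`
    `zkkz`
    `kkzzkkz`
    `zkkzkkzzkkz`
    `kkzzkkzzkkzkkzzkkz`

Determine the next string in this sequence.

zkkzkkzzkkzkkzzkkzzkkzkkzzkkz

Each term (from the third on) is the two preceding terms concatenated in order: term 3 = kk·z = kkz.
The next term joins zkkzkkzzkkz and kkzzkkzzkkzkkzzkkz.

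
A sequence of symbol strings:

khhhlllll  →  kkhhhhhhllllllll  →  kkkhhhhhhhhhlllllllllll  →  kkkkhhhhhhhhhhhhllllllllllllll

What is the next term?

kkkkkhhhhhhhhhhhhhhhlllllllllllllllll

Term n consists of n k's, followed by 3n h's, followed by 3n+2 l's (n = 1, 2, …).
At n = 5 the blocks have lengths 5, 15, 17.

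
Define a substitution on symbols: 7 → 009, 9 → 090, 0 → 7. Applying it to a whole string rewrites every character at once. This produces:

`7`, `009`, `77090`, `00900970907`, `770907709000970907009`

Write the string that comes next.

0090097090700900970907770900097090700977090

φ(770907709000970907009) expands symbol-by-symbol to 009 009 7 090 7 009 009 7 090 7 7 7 090 009 7 090 7 009 7 7 090; joining the 21 pieces gives the next term.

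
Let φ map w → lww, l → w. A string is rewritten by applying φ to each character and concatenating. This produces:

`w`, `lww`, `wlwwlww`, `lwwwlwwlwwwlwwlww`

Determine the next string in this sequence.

Applying the rule to each of the 17 symbols of lwwwlwwlwwwlwwlww gives the pieces w lww lww lww w lww lww w lww lww lww w lww lww w lww lww, which concatenate to the answer.

wlwwlwwlwwwlwwlwwwlwwlwwlwwwlwwlwwwlwwlww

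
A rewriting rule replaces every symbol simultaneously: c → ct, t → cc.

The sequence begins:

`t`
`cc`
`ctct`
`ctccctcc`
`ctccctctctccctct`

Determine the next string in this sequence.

Rewriting the 16 symbols of ctccctctctccctct one by one yields ct cc ct ct ct cc ct cc ct cc ct ct ct cc ct cc; concatenated:

ctccctctctccctccctccctctctccctcc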